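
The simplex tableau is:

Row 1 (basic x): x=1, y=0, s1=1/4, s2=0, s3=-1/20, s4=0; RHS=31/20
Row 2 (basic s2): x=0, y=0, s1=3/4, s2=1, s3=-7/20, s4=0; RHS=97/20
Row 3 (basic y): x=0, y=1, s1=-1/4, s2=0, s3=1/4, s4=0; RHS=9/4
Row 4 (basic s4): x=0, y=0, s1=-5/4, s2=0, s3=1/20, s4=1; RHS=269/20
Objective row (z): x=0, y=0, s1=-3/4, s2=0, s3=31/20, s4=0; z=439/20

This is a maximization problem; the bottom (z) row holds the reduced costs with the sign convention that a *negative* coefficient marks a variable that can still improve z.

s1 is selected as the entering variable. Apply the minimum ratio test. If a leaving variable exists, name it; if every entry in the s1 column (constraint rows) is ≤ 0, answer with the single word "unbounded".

x

Ratios: row 1 (x): (31/20)/(1/4) = 31/5; row 2 (s2): (97/20)/(3/4) = 97/15; row 3 (y): entry -1/4 ≤ 0, skip; row 4 (s4): entry -5/4 ≤ 0, skip.
Minimum ratio is in the x row, so x leaves.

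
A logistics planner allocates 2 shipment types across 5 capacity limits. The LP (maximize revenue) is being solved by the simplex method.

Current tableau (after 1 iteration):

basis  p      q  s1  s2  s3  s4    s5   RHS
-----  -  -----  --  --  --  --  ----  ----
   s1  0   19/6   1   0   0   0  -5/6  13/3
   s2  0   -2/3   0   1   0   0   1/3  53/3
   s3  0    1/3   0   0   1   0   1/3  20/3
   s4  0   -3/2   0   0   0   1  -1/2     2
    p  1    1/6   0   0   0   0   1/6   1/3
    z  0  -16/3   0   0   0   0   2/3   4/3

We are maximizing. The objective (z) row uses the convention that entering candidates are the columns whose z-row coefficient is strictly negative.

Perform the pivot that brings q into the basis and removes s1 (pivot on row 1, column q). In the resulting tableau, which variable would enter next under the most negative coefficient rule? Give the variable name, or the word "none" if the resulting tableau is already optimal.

s5

Pivot element 19/6. New z-row = old z-row − (-16/3)·(row 1/(19/6)).
Updated z-row coefficients: p: 0, q: 0, s1: 32/19, s2: 0, s3: 0, s4: 0, s5: -14/19.
The most negative is -14/19 in column s5, so s5 would enter next.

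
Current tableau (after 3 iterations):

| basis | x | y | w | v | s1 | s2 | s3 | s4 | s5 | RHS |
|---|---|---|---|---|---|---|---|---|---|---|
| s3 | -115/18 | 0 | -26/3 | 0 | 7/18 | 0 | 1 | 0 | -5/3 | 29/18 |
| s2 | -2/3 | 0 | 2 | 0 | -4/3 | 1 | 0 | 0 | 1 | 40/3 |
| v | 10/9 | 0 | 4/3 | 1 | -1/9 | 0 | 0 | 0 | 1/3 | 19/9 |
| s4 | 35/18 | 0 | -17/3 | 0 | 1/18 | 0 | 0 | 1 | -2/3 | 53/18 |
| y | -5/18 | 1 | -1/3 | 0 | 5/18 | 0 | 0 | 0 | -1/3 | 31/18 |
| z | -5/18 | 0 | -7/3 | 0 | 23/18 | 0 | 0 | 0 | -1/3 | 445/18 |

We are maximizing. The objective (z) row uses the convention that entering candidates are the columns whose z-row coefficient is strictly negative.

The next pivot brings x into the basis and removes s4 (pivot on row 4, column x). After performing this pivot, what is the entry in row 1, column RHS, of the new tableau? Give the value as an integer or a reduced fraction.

79/7

Pivot element is row 4, column x: 35/18.
Normalize row 4: new (row 4, RHS) = (53/18)/(35/18) = 53/35.
row 1 ← row 1 − (-115/18)·(new row 4): 29/18 − (-115/18)·(53/35) = 79/7.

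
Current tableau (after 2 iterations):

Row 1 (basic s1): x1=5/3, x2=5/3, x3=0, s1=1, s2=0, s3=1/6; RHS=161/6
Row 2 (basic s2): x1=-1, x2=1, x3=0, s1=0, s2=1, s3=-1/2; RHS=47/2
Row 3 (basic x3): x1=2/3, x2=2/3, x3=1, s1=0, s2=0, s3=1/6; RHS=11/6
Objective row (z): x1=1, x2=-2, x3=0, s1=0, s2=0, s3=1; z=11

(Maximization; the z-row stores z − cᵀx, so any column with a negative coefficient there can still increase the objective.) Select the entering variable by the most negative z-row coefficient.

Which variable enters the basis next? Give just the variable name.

Objective-row coefficients: x1: 1, x2: -2, x3: 0, s1: 0, s2: 0, s3: 1.
The most negative is -2 in column x2, so x2 enters.

x2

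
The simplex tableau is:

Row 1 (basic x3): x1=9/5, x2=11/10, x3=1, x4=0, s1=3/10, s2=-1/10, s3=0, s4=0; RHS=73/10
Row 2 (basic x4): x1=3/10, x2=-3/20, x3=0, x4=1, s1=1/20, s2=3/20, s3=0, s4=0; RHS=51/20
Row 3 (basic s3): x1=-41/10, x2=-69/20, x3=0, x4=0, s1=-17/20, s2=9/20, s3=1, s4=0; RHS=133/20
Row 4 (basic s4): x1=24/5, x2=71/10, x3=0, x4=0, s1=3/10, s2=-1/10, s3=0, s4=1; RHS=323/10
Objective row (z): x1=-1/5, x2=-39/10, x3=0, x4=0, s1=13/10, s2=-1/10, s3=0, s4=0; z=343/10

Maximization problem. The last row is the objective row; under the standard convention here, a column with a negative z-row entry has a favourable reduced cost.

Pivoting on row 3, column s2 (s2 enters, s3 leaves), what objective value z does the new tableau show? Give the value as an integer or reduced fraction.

Minimum ratio for s2: (133/20)/(9/20) = 133/9.
z changes by −(z-row coeff of s2)·ratio = −(-1/10)·(133/9) = 133/90.
New z = 343/10 + (133/90) = 322/9.

322/9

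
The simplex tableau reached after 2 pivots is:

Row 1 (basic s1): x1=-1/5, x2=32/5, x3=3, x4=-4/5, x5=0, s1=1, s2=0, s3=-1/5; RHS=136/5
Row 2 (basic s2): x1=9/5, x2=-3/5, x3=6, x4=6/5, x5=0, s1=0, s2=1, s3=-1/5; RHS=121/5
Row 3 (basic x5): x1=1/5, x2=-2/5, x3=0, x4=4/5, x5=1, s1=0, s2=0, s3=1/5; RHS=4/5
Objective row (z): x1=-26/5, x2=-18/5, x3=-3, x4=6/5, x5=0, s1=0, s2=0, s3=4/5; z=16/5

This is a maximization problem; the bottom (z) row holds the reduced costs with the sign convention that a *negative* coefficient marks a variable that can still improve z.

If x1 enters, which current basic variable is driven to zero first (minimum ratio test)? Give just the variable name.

x5

Ratios: row 1 (s1): entry -1/5 ≤ 0, skip; row 2 (s2): (121/5)/(9/5) = 121/9; row 3 (x5): (4/5)/(1/5) = 4.
Minimum ratio 4 is in the x5 row, so x5 leaves.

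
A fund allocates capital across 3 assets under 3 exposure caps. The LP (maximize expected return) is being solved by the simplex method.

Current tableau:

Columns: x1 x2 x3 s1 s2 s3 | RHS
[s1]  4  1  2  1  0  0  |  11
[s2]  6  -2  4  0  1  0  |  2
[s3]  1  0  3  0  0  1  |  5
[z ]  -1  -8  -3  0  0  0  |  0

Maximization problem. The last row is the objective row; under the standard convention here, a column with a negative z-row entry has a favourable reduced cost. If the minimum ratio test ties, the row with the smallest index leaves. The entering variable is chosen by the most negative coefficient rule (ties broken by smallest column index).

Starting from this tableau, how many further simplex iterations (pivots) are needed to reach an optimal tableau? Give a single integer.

1

pivot: x2 in, s1 out → z = 88
No improving column remains; optimal.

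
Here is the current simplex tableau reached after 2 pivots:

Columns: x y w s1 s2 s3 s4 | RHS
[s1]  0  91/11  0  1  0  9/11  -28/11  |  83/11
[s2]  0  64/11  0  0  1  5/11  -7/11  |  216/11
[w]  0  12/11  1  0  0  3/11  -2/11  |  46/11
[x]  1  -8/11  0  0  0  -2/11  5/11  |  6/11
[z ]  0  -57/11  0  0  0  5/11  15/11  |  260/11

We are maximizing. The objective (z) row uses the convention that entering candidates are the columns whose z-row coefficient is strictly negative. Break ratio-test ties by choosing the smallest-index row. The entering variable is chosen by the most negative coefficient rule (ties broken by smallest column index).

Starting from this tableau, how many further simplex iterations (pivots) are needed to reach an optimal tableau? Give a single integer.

pivot: y in, s1 out → z = 2581/91
pivot: s4 in, x out → z = 207/7
No improving column remains; optimal.

2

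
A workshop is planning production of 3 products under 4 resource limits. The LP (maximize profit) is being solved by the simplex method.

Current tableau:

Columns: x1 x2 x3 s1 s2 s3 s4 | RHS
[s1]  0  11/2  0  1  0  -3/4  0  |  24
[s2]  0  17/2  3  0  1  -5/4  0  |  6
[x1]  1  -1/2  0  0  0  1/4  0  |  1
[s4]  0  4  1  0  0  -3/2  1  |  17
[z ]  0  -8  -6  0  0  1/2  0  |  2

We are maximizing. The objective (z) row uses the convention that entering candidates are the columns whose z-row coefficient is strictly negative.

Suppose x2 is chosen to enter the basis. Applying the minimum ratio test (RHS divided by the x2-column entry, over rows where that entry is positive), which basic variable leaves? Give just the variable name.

Ratios: row 1 (s1): 24/(11/2) = 48/11; row 2 (s2): 6/(17/2) = 12/17; row 3 (x1): entry -1/2 ≤ 0, skip; row 4 (s4): 17/4 = 17/4.
Minimum ratio 12/17 is in the s2 row, so s2 leaves.

s2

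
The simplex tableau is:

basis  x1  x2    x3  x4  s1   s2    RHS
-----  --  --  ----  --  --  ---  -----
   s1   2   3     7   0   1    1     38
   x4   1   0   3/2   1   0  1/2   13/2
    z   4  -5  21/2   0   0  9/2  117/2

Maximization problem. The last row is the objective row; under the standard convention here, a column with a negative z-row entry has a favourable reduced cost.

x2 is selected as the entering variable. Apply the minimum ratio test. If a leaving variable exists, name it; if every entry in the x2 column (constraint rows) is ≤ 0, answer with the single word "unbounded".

Ratios: row 1 (s1): 38/3 = 38/3; row 2 (x4): entry 0 ≤ 0, skip.
Minimum ratio is in the s1 row, so s1 leaves.

s1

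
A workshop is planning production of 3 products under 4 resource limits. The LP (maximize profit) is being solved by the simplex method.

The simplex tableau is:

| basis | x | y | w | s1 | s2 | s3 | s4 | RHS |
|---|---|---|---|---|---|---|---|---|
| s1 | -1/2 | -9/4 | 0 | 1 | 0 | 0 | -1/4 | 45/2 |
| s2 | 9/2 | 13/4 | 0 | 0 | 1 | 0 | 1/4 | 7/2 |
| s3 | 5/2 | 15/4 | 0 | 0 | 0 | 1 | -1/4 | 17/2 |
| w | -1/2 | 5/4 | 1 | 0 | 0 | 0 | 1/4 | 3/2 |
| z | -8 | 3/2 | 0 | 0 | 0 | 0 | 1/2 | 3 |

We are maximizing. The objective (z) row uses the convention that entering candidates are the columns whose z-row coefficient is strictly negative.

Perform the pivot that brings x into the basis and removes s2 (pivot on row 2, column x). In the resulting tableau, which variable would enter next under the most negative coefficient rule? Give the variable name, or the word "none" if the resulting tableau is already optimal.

Pivot element 9/2. New z-row = old z-row − (-8)·(row 2/(9/2)).
Updated z-row coefficients: x: 0, y: 131/18, w: 0, s1: 0, s2: 16/9, s3: 0, s4: 17/18.
No coefficient is strictly negative; the tableau after this pivot is optimal.

none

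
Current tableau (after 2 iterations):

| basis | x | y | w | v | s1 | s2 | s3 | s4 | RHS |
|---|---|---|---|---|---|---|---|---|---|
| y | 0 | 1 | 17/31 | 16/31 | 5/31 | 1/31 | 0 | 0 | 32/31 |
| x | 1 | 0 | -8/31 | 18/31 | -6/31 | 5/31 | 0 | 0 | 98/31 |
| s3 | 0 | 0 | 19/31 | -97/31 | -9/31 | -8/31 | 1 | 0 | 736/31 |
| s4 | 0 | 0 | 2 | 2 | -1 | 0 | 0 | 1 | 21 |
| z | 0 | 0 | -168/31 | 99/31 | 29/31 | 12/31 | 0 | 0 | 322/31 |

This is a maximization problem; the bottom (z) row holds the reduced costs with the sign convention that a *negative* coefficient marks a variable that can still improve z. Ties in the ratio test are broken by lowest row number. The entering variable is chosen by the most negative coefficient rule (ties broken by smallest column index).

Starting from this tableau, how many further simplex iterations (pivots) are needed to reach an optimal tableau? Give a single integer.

1

pivot: w in, y out → z = 350/17
No improving column remains; optimal.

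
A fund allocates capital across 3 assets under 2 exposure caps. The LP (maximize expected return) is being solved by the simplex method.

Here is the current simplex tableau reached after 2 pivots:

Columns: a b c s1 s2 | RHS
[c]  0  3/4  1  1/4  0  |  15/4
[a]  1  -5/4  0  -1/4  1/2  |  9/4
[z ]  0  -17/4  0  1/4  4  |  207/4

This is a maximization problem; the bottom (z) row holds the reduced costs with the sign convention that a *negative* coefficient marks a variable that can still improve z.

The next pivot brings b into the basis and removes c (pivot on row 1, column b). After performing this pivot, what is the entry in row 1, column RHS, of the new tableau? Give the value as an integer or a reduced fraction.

Pivot element is row 1, column b: 3/4.
Normalize row 1: new (row 1, RHS) = (15/4)/(3/4) = 5.
Row 1 is the pivot row, so the entry is 5.

5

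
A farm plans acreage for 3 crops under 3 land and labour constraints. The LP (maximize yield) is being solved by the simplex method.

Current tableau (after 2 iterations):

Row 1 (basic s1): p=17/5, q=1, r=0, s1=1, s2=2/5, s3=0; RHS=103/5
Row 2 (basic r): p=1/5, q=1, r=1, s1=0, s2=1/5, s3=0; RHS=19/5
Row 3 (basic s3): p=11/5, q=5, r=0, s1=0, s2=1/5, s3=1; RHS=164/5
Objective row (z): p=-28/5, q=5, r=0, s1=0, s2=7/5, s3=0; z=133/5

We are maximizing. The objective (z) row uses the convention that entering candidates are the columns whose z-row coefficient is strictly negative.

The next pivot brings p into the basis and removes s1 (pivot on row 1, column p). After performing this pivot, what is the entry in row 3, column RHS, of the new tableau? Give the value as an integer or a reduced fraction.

331/17

Pivot element is row 1, column p: 17/5.
Normalize row 1: new (row 1, RHS) = (103/5)/(17/5) = 103/17.
row 3 ← row 3 − (11/5)·(new row 1): 164/5 − (11/5)·(103/17) = 331/17.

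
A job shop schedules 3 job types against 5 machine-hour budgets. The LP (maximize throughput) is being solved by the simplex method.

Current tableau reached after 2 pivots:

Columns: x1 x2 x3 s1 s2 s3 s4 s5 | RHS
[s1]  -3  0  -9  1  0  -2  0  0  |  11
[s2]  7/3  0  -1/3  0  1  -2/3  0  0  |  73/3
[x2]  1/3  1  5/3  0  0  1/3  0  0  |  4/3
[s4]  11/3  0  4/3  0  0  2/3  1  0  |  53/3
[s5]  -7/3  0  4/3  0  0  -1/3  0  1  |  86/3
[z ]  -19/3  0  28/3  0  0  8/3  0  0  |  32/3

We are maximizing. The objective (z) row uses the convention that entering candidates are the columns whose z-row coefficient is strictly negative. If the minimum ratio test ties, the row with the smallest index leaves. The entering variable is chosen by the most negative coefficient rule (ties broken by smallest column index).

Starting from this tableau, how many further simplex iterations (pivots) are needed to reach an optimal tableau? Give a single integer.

1

pivot: x1 in, x2 out → z = 36
No improving column remains; optimal.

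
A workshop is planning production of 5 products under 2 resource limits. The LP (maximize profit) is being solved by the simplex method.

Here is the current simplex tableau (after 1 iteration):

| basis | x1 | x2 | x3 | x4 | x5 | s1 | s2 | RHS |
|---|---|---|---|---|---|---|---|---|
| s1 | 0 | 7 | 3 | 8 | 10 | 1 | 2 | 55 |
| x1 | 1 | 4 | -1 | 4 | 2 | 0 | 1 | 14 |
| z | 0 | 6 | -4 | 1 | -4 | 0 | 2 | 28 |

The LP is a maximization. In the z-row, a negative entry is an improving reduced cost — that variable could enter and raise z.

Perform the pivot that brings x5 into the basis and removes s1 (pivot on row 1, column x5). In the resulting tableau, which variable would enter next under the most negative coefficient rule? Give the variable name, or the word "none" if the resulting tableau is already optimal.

Pivot element 10. New z-row = old z-row − (-4)·(row 1/10).
Updated z-row coefficients: x1: 0, x2: 44/5, x3: -14/5, x4: 21/5, x5: 0, s1: 2/5, s2: 14/5.
The most negative is -14/5 in column x3, so x3 would enter next.

x3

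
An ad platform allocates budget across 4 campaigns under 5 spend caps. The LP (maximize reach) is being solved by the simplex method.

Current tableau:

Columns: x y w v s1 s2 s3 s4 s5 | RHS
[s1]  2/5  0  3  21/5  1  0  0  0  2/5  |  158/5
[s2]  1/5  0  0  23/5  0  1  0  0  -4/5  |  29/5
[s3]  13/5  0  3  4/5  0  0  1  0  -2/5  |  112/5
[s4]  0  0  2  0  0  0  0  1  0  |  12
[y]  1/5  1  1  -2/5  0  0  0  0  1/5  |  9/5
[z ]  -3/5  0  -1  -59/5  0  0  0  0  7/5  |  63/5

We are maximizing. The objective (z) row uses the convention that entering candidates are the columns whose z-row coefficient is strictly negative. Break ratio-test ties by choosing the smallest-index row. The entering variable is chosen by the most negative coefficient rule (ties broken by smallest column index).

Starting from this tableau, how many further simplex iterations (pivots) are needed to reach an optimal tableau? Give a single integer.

pivot: v in, s2 out → z = 632/23
pivot: w in, y out → z = 685/23
pivot: s5 in, w out → z = 39
No improving column remains; optimal.

3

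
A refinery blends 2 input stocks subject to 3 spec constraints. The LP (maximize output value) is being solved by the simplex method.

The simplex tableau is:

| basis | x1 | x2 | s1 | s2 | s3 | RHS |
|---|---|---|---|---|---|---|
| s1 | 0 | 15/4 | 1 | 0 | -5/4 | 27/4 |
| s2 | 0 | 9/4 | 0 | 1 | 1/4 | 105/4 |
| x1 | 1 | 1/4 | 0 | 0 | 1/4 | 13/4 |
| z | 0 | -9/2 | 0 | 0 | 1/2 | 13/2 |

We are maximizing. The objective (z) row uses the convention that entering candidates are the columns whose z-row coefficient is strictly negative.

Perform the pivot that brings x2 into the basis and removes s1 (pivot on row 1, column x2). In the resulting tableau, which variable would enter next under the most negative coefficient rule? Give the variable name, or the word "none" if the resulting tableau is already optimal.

Pivot element 15/4. New z-row = old z-row − (-9/2)·(row 1/(15/4)).
Updated z-row coefficients: x1: 0, x2: 0, s1: 6/5, s2: 0, s3: -1.
The most negative is -1 in column s3, so s3 would enter next.

s3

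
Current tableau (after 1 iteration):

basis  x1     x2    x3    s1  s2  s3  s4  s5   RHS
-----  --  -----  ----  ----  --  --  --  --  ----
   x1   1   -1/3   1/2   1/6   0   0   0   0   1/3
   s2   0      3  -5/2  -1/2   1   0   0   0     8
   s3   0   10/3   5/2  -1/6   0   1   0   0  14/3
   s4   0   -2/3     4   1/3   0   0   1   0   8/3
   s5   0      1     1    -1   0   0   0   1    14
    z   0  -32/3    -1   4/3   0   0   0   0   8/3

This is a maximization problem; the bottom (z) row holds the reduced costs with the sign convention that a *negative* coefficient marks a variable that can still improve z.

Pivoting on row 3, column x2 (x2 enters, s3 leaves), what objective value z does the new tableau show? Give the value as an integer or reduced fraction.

88/5

Minimum ratio for x2: (14/3)/(10/3) = 7/5.
z changes by −(z-row coeff of x2)·ratio = −(-32/3)·(7/5) = 224/15.
New z = 8/3 + (224/15) = 88/5.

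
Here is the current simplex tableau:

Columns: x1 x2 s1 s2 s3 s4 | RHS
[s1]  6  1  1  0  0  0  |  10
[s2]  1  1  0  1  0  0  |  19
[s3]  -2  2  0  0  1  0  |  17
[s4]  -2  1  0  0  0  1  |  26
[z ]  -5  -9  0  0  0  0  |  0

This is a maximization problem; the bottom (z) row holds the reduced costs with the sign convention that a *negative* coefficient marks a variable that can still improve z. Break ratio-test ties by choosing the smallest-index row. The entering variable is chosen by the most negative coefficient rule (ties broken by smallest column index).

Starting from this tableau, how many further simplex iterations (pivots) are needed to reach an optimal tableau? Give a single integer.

pivot: x2 in, s3 out → z = 153/2
pivot: x1 in, s1 out → z = 159/2
No improving column remains; optimal.

2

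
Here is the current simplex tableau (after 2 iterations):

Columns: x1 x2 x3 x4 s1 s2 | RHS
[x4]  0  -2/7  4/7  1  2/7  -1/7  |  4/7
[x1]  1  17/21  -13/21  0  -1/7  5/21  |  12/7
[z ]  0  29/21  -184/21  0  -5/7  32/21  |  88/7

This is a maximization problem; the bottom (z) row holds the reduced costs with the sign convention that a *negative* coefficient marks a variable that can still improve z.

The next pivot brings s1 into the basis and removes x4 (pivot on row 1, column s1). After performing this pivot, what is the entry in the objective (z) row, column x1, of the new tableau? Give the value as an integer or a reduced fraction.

0

Pivot element is row 1, column s1: 2/7.
Normalize row 1: new (row 1, x1) = 0/(2/7) = 0.
z-row ← z-row − (-5/7)·(new row 1): 0 − (-5/7)·0 = 0.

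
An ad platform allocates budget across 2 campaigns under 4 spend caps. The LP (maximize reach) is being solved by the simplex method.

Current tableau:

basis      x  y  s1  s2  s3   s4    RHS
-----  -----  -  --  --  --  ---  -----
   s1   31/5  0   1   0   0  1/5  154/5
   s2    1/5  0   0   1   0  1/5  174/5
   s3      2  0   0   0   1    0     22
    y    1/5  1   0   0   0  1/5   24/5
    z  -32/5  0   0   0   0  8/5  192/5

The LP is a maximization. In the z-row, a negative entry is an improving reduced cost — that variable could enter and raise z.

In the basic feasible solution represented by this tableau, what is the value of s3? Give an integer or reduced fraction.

s3 is basic (row 3); its value is the RHS of that row: 22.

22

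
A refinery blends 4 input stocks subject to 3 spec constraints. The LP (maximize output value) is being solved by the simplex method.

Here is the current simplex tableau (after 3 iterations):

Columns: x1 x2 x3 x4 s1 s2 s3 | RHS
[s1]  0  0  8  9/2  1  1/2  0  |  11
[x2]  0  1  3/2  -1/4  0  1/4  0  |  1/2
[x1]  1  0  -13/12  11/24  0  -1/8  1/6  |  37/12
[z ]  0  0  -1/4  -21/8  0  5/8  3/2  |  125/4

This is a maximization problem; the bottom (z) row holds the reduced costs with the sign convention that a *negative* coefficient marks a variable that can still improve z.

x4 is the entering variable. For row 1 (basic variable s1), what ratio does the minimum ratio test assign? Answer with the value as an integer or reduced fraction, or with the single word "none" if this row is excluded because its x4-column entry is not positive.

22/9

Ratio = RHS / (x4 entry) = 11 / (9/2) = 22/9.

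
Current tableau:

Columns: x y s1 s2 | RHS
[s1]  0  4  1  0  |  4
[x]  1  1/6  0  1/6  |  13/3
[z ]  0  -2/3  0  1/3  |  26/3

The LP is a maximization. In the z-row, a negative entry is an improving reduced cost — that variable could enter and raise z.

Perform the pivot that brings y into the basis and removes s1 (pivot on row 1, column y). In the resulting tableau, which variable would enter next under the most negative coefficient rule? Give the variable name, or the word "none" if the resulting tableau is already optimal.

none

Pivot element 4. New z-row = old z-row − (-2/3)·(row 1/4).
Updated z-row coefficients: x: 0, y: 0, s1: 1/6, s2: 1/3.
No coefficient is strictly negative; the tableau after this pivot is optimal.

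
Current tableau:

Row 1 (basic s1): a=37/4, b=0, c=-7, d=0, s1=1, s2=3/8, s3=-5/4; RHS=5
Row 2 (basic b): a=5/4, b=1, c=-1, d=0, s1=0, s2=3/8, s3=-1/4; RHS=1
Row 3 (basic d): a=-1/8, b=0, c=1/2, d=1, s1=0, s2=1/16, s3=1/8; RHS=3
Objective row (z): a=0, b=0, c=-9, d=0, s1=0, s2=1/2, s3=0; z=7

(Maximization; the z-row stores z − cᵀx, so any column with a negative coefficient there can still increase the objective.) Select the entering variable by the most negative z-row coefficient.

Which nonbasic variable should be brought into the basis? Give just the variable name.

c

Objective-row coefficients: a: 0, b: 0, c: -9, d: 0, s1: 0, s2: 1/2, s3: 0.
The most negative is -9 in column c, so c enters.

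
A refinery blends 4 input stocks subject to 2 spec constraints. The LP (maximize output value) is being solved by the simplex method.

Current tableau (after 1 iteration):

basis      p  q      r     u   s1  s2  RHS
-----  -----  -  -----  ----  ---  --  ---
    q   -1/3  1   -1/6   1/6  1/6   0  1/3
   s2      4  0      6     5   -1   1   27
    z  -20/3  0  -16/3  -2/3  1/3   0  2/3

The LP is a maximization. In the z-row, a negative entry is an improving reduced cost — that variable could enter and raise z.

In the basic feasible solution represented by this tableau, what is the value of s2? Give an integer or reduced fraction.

s2 is basic (row 2); its value is the RHS of that row: 27.

27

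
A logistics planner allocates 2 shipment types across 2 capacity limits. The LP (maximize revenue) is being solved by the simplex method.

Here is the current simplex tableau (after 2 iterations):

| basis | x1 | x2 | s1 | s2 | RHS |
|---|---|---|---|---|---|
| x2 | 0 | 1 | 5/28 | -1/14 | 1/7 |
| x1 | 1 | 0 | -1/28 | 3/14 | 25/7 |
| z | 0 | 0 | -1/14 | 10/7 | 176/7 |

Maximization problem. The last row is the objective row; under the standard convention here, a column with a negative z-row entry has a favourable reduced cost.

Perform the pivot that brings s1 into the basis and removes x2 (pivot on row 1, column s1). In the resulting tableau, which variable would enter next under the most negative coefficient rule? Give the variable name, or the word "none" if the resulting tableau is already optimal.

none

Pivot element 5/28. New z-row = old z-row − (-1/14)·(row 1/(5/28)).
Updated z-row coefficients: x1: 0, x2: 2/5, s1: 0, s2: 7/5.
No coefficient is strictly negative; the tableau after this pivot is optimal.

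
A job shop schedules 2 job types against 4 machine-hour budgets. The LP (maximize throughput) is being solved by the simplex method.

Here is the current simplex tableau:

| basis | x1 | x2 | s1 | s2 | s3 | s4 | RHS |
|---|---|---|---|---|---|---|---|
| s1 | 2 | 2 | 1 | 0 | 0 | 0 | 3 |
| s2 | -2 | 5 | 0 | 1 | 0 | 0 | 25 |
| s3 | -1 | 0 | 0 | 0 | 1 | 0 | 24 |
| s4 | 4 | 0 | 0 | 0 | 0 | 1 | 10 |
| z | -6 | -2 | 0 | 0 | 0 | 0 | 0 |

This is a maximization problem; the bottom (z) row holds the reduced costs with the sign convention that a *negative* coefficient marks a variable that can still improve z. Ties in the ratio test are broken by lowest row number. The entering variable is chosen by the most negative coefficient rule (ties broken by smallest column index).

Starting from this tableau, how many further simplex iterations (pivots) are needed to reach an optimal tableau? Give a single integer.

pivot: x1 in, s1 out → z = 9
No improving column remains; optimal.

1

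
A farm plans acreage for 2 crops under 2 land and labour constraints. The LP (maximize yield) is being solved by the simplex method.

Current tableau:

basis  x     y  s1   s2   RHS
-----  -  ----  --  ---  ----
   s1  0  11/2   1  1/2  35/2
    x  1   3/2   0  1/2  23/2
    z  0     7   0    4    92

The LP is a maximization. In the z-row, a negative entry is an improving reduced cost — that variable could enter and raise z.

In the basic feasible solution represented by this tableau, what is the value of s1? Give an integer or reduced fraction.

s1 is basic (row 1); its value is the RHS of that row: 35/2.

35/2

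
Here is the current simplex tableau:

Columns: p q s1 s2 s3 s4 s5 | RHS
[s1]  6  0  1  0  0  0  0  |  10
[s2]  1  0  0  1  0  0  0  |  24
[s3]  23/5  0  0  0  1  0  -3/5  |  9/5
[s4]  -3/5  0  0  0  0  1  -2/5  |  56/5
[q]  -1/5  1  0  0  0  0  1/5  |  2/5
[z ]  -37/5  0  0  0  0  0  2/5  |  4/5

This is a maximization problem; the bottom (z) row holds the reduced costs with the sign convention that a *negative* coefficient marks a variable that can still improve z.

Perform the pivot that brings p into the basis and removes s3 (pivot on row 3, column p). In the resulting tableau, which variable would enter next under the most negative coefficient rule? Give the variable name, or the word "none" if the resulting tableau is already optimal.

Pivot element 23/5. New z-row = old z-row − (-37/5)·(row 3/(23/5)).
Updated z-row coefficients: p: 0, q: 0, s1: 0, s2: 0, s3: 37/23, s4: 0, s5: -13/23.
The most negative is -13/23 in column s5, so s5 would enter next.

s5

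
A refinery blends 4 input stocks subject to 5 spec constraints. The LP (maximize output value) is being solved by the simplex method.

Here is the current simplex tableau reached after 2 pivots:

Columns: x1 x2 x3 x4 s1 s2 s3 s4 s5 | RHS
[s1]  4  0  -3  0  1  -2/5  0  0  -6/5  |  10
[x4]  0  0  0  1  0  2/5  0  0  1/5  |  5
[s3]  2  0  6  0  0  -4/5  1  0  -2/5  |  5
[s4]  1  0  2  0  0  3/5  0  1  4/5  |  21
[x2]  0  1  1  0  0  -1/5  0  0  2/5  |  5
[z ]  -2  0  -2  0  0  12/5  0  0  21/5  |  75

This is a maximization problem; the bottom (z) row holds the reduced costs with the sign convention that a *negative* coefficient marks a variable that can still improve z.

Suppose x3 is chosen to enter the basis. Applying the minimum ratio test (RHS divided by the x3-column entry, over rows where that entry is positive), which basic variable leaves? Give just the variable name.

s3

Ratios: row 1 (s1): entry -3 ≤ 0, skip; row 2 (x4): entry 0 ≤ 0, skip; row 3 (s3): 5/6 = 5/6; row 4 (s4): 21/2 = 21/2; row 5 (x2): 5/1 = 5.
Minimum ratio 5/6 is in the s3 row, so s3 leaves.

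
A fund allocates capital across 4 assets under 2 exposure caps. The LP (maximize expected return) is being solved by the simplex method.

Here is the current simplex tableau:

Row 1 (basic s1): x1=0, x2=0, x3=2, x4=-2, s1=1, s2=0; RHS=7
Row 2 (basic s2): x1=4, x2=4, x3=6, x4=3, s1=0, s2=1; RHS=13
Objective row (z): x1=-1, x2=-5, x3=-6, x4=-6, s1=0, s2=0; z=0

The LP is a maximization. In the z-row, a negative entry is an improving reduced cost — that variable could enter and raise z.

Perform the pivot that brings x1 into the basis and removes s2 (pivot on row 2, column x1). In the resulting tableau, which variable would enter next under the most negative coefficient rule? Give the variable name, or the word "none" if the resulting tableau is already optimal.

Pivot element 4. New z-row = old z-row − (-1)·(row 2/4).
Updated z-row coefficients: x1: 0, x2: -4, x3: -9/2, x4: -21/4, s1: 0, s2: 1/4.
The most negative is -21/4 in column x4, so x4 would enter next.

x4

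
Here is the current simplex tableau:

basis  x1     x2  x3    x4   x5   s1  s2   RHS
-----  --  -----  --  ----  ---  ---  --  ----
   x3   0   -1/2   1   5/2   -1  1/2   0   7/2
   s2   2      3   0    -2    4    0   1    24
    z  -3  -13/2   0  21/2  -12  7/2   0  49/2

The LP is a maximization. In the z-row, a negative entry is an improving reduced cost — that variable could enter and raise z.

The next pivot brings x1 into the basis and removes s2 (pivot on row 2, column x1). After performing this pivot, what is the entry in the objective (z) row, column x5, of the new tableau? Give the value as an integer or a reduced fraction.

Pivot element is row 2, column x1: 2.
Normalize row 2: new (row 2, x5) = 4/2 = 2.
z-row ← z-row − (-3)·(new row 2): -12 − (-3)·2 = -6.

-6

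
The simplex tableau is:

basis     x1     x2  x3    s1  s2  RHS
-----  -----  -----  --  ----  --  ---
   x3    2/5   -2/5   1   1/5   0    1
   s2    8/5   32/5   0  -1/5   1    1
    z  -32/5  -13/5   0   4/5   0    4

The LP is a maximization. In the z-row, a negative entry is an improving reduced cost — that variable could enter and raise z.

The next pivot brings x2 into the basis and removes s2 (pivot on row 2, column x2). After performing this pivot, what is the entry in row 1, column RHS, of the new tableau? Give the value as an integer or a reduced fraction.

17/16

Pivot element is row 2, column x2: 32/5.
Normalize row 2: new (row 2, RHS) = 1/(32/5) = 5/32.
row 1 ← row 1 − (-2/5)·(new row 2): 1 − (-2/5)·(5/32) = 17/16.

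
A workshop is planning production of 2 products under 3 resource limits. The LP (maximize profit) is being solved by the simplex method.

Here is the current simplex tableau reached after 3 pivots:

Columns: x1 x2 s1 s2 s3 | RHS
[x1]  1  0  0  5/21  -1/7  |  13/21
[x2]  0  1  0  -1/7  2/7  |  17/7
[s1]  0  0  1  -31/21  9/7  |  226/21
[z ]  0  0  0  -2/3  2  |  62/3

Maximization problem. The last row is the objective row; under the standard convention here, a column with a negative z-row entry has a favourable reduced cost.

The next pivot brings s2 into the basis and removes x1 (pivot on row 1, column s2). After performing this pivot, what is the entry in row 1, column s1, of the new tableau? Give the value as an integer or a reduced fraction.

Pivot element is row 1, column s2: 5/21.
Normalize row 1: new (row 1, s1) = 0/(5/21) = 0.
Row 1 is the pivot row, so the entry is 0.

0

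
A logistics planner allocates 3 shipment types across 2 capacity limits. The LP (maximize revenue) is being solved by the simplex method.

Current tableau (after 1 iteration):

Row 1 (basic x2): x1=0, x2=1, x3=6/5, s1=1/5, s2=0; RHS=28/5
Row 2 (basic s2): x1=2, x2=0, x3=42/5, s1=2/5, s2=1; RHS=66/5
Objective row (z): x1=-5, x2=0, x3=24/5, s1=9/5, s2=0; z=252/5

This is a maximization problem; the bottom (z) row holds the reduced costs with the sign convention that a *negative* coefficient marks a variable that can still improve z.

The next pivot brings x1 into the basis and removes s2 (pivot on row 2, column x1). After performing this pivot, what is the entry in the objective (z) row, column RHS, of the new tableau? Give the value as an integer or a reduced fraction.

417/5

Pivot element is row 2, column x1: 2.
Normalize row 2: new (row 2, RHS) = (66/5)/2 = 33/5.
z-row ← z-row − (-5)·(new row 2): 252/5 − (-5)·(33/5) = 417/5.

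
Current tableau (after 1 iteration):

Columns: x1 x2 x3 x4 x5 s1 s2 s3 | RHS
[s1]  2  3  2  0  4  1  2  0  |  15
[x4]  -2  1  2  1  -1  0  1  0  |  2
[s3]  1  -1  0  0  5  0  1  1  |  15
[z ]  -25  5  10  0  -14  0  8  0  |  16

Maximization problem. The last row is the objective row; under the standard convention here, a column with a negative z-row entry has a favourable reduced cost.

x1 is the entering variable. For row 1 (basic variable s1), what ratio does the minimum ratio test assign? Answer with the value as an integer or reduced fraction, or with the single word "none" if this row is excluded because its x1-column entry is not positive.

15/2

Ratio = RHS / (x1 entry) = 15 / 2 = 15/2.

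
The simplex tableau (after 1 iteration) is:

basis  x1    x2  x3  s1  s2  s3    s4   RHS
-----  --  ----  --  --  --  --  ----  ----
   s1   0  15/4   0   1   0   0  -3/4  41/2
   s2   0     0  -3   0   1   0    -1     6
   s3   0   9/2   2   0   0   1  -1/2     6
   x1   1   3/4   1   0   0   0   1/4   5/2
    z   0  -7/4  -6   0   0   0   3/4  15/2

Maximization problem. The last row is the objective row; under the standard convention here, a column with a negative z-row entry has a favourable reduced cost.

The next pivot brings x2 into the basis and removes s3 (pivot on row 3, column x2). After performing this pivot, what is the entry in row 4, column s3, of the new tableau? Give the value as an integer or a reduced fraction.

-1/6

Pivot element is row 3, column x2: 9/2.
Normalize row 3: new (row 3, s3) = 1/(9/2) = 2/9.
row 4 ← row 4 − (3/4)·(new row 3): 0 − (3/4)·(2/9) = -1/6.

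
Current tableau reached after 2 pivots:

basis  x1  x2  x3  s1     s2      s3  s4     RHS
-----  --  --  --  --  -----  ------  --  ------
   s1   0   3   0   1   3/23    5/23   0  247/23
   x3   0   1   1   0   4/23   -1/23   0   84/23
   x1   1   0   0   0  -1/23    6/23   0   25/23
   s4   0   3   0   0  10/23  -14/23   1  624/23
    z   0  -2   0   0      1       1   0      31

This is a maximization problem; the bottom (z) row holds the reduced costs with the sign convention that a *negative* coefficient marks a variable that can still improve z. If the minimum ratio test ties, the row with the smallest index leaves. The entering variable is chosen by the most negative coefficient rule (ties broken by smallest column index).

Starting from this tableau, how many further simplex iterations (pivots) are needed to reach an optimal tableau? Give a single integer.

pivot: x2 in, s1 out → z = 2633/69
No improving column remains; optimal.

1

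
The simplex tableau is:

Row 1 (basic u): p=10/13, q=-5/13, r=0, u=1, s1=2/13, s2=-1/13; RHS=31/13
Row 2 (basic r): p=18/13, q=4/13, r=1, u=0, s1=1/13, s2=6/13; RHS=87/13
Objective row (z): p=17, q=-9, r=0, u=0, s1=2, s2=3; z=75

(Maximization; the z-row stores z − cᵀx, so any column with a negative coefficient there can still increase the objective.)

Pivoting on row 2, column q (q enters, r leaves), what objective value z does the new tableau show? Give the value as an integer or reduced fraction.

Minimum ratio for q: (87/13)/(4/13) = 87/4.
z changes by −(z-row coeff of q)·ratio = −(-9)·(87/4) = 783/4.
New z = 75 + (783/4) = 1083/4.

1083/4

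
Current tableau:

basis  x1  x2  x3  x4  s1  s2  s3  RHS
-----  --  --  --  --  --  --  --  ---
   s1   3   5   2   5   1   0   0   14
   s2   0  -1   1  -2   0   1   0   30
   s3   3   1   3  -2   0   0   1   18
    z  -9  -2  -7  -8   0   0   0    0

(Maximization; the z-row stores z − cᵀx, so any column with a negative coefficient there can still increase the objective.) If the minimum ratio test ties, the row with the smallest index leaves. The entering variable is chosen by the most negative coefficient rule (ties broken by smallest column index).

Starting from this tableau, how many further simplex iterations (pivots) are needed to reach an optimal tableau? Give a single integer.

pivot: x1 in, s1 out → z = 42
pivot: x3 in, s3 out → z = 46
No improving column remains; optimal.

2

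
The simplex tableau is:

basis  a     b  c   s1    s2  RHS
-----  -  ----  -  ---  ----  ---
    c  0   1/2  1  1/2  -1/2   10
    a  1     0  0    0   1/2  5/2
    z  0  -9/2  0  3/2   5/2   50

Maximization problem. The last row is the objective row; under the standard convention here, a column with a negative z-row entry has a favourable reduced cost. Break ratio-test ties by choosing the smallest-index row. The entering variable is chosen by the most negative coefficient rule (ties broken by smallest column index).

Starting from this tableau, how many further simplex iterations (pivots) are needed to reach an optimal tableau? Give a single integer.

2

pivot: b in, c out → z = 140
pivot: s2 in, a out → z = 150
No improving column remains; optimal.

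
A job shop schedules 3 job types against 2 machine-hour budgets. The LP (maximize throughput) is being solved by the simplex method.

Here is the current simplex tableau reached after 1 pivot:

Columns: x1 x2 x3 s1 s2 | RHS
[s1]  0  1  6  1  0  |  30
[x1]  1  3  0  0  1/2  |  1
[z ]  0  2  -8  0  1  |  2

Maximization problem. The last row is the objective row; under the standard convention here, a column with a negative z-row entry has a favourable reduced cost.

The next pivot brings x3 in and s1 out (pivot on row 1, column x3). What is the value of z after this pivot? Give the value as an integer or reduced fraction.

42

Minimum ratio for x3: 30/6 = 5.
z changes by −(z-row coeff of x3)·ratio = −(-8)·5 = 40.
New z = 2 + 40 = 42.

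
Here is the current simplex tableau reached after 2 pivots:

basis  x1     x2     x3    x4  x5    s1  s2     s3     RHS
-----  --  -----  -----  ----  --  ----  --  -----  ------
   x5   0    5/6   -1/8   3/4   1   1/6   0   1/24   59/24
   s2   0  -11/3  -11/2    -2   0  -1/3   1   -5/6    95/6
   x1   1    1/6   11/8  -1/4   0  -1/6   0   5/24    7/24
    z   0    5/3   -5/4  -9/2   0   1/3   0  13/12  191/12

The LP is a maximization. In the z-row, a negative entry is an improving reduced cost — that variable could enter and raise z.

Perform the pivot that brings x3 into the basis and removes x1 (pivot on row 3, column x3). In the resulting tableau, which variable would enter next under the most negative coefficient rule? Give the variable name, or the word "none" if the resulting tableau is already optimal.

Pivot element 11/8. New z-row = old z-row − (-5/4)·(row 3/(11/8)).
Updated z-row coefficients: x1: 10/11, x2: 20/11, x3: 0, x4: -52/11, x5: 0, s1: 2/11, s2: 0, s3: 14/11.
The most negative is -52/11 in column x4, so x4 would enter next.

x4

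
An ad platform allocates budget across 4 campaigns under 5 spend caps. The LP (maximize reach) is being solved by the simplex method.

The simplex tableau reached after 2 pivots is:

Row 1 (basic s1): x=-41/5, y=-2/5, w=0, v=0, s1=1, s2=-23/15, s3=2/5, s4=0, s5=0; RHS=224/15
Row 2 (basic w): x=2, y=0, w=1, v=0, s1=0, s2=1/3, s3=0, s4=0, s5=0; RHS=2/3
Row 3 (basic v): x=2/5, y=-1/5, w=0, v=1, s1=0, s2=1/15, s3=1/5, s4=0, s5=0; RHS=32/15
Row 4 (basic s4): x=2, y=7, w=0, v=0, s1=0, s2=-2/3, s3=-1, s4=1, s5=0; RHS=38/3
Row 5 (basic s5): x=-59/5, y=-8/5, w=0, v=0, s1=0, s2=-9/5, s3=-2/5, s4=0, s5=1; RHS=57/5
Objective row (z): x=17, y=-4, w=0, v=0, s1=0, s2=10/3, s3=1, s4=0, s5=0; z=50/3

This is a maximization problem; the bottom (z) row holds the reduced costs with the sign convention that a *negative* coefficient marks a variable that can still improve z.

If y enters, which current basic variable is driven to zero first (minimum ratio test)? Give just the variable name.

Ratios: row 1 (s1): entry -2/5 ≤ 0, skip; row 2 (w): entry 0 ≤ 0, skip; row 3 (v): entry -1/5 ≤ 0, skip; row 4 (s4): (38/3)/7 = 38/21; row 5 (s5): entry -8/5 ≤ 0, skip.
Minimum ratio 38/21 is in the s4 row, so s4 leaves.

s4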